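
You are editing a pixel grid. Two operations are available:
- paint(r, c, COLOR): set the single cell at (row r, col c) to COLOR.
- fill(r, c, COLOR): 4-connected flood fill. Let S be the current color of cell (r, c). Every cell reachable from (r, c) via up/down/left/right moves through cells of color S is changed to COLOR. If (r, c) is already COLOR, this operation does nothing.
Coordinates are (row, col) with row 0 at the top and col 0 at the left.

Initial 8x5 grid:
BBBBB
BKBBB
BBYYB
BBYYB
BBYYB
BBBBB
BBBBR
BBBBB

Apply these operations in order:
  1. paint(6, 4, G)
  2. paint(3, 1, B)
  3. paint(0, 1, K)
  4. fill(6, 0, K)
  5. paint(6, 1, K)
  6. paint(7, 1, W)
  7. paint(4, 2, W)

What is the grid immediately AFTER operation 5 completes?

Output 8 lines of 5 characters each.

Answer: KKKKK
KKKKK
KKYYK
KKYYK
KKYYK
KKKKK
KKKKG
KKKKK

Derivation:
After op 1 paint(6,4,G):
BBBBB
BKBBB
BBYYB
BBYYB
BBYYB
BBBBB
BBBBG
BBBBB
After op 2 paint(3,1,B):
BBBBB
BKBBB
BBYYB
BBYYB
BBYYB
BBBBB
BBBBG
BBBBB
After op 3 paint(0,1,K):
BKBBB
BKBBB
BBYYB
BBYYB
BBYYB
BBBBB
BBBBG
BBBBB
After op 4 fill(6,0,K) [31 cells changed]:
KKKKK
KKKKK
KKYYK
KKYYK
KKYYK
KKKKK
KKKKG
KKKKK
After op 5 paint(6,1,K):
KKKKK
KKKKK
KKYYK
KKYYK
KKYYK
KKKKK
KKKKG
KKKKK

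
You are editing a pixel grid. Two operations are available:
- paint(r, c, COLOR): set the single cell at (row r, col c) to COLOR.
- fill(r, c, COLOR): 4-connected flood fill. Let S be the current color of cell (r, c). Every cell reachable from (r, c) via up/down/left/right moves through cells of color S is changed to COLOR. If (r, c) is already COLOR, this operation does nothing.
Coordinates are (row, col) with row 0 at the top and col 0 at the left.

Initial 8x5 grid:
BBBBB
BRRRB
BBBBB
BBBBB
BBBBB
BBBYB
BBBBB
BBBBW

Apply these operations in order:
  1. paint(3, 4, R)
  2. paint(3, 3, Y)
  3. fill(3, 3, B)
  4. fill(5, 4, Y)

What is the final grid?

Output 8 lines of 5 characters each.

Answer: YYYYY
YRRRY
YYYYY
YYYYR
YYYYY
YYYYY
YYYYY
YYYYW

Derivation:
After op 1 paint(3,4,R):
BBBBB
BRRRB
BBBBB
BBBBR
BBBBB
BBBYB
BBBBB
BBBBW
After op 2 paint(3,3,Y):
BBBBB
BRRRB
BBBBB
BBBYR
BBBBB
BBBYB
BBBBB
BBBBW
After op 3 fill(3,3,B) [1 cells changed]:
BBBBB
BRRRB
BBBBB
BBBBR
BBBBB
BBBYB
BBBBB
BBBBW
After op 4 fill(5,4,Y) [34 cells changed]:
YYYYY
YRRRY
YYYYY
YYYYR
YYYYY
YYYYY
YYYYY
YYYYW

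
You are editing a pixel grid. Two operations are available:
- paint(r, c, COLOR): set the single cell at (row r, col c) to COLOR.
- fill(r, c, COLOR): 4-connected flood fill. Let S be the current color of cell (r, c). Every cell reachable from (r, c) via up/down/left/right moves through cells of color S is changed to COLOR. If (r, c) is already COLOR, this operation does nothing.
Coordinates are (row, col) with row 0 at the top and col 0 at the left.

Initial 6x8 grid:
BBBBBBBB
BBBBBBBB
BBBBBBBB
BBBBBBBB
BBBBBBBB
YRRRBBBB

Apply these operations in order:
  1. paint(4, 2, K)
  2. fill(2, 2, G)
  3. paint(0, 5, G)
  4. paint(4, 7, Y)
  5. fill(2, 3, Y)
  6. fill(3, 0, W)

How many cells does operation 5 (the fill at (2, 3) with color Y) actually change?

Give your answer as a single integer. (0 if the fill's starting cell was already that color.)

After op 1 paint(4,2,K):
BBBBBBBB
BBBBBBBB
BBBBBBBB
BBBBBBBB
BBKBBBBB
YRRRBBBB
After op 2 fill(2,2,G) [43 cells changed]:
GGGGGGGG
GGGGGGGG
GGGGGGGG
GGGGGGGG
GGKGGGGG
YRRRGGGG
After op 3 paint(0,5,G):
GGGGGGGG
GGGGGGGG
GGGGGGGG
GGGGGGGG
GGKGGGGG
YRRRGGGG
After op 4 paint(4,7,Y):
GGGGGGGG
GGGGGGGG
GGGGGGGG
GGGGGGGG
GGKGGGGY
YRRRGGGG
After op 5 fill(2,3,Y) [42 cells changed]:
YYYYYYYY
YYYYYYYY
YYYYYYYY
YYYYYYYY
YYKYYYYY
YRRRYYYY

Answer: 42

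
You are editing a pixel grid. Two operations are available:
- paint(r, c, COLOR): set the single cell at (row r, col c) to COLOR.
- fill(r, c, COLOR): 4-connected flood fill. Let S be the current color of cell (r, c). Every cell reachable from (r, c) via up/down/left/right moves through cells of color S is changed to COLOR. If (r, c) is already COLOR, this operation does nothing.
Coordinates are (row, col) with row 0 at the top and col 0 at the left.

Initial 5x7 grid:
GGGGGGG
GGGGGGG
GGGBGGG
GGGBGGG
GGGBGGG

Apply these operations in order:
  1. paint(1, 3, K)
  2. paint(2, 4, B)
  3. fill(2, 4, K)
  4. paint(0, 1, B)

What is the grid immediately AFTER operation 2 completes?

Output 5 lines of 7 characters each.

After op 1 paint(1,3,K):
GGGGGGG
GGGKGGG
GGGBGGG
GGGBGGG
GGGBGGG
After op 2 paint(2,4,B):
GGGGGGG
GGGKGGG
GGGBBGG
GGGBGGG
GGGBGGG

Answer: GGGGGGG
GGGKGGG
GGGBBGG
GGGBGGG
GGGBGGG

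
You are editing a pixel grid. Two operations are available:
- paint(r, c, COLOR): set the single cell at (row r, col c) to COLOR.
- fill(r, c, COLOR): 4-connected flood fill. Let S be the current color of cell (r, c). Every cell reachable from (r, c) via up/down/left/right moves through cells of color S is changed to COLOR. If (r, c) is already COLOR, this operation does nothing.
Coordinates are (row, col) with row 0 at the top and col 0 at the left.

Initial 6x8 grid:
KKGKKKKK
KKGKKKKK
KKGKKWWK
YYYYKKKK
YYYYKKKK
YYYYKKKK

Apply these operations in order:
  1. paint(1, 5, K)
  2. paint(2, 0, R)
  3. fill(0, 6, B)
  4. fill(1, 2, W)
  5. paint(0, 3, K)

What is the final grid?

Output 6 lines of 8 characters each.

Answer: KKWKBBBB
KKWBBBBB
RKWBBWWB
YYYYBBBB
YYYYBBBB
YYYYBBBB

Derivation:
After op 1 paint(1,5,K):
KKGKKKKK
KKGKKKKK
KKGKKWWK
YYYYKKKK
YYYYKKKK
YYYYKKKK
After op 2 paint(2,0,R):
KKGKKKKK
KKGKKKKK
RKGKKWWK
YYYYKKKK
YYYYKKKK
YYYYKKKK
After op 3 fill(0,6,B) [25 cells changed]:
KKGBBBBB
KKGBBBBB
RKGBBWWB
YYYYBBBB
YYYYBBBB
YYYYBBBB
After op 4 fill(1,2,W) [3 cells changed]:
KKWBBBBB
KKWBBBBB
RKWBBWWB
YYYYBBBB
YYYYBBBB
YYYYBBBB
After op 5 paint(0,3,K):
KKWKBBBB
KKWBBBBB
RKWBBWWB
YYYYBBBB
YYYYBBBB
YYYYBBBB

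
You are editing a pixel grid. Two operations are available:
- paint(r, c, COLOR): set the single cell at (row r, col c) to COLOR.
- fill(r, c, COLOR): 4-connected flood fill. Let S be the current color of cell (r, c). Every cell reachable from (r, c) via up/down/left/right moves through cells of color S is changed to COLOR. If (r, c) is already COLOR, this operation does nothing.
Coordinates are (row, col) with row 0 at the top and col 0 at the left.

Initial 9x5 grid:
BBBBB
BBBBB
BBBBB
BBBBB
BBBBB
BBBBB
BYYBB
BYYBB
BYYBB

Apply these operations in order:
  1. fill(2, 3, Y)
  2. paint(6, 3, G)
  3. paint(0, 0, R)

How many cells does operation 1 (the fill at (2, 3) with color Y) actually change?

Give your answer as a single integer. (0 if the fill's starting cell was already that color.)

After op 1 fill(2,3,Y) [39 cells changed]:
YYYYY
YYYYY
YYYYY
YYYYY
YYYYY
YYYYY
YYYYY
YYYYY
YYYYY

Answer: 39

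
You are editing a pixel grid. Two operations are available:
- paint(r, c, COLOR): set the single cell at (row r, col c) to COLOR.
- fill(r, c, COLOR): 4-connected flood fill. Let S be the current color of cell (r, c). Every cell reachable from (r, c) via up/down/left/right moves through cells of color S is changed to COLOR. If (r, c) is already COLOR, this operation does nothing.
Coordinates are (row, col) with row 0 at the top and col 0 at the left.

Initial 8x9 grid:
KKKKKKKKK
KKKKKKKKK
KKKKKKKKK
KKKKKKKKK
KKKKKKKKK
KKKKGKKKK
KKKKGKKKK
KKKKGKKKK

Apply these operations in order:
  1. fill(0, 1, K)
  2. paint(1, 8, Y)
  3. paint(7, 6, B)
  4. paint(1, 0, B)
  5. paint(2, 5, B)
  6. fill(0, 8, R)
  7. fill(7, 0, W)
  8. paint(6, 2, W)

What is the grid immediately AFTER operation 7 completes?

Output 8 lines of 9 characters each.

Answer: WWWWWWWWW
BWWWWWWWY
WWWWWBWWW
WWWWWWWWW
WWWWWWWWW
WWWWGWWWW
WWWWGWWWW
WWWWGWBWW

Derivation:
After op 1 fill(0,1,K) [0 cells changed]:
KKKKKKKKK
KKKKKKKKK
KKKKKKKKK
KKKKKKKKK
KKKKKKKKK
KKKKGKKKK
KKKKGKKKK
KKKKGKKKK
After op 2 paint(1,8,Y):
KKKKKKKKK
KKKKKKKKY
KKKKKKKKK
KKKKKKKKK
KKKKKKKKK
KKKKGKKKK
KKKKGKKKK
KKKKGKKKK
After op 3 paint(7,6,B):
KKKKKKKKK
KKKKKKKKY
KKKKKKKKK
KKKKKKKKK
KKKKKKKKK
KKKKGKKKK
KKKKGKKKK
KKKKGKBKK
After op 4 paint(1,0,B):
KKKKKKKKK
BKKKKKKKY
KKKKKKKKK
KKKKKKKKK
KKKKKKKKK
KKKKGKKKK
KKKKGKKKK
KKKKGKBKK
After op 5 paint(2,5,B):
KKKKKKKKK
BKKKKKKKY
KKKKKBKKK
KKKKKKKKK
KKKKKKKKK
KKKKGKKKK
KKKKGKKKK
KKKKGKBKK
After op 6 fill(0,8,R) [65 cells changed]:
RRRRRRRRR
BRRRRRRRY
RRRRRBRRR
RRRRRRRRR
RRRRRRRRR
RRRRGRRRR
RRRRGRRRR
RRRRGRBRR
After op 7 fill(7,0,W) [65 cells changed]:
WWWWWWWWW
BWWWWWWWY
WWWWWBWWW
WWWWWWWWW
WWWWWWWWW
WWWWGWWWW
WWWWGWWWW
WWWWGWBWW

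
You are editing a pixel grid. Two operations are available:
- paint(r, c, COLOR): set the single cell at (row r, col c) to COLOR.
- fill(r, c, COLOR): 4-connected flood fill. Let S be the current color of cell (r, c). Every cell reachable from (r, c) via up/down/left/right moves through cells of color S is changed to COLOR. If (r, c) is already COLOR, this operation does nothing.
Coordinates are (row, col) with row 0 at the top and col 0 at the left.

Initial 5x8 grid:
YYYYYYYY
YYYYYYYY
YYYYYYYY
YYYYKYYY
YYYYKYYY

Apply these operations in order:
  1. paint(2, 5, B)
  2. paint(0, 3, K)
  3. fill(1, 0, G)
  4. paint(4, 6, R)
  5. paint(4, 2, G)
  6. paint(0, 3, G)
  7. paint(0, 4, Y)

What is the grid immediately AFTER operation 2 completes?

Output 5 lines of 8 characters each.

Answer: YYYKYYYY
YYYYYYYY
YYYYYBYY
YYYYKYYY
YYYYKYYY

Derivation:
After op 1 paint(2,5,B):
YYYYYYYY
YYYYYYYY
YYYYYBYY
YYYYKYYY
YYYYKYYY
After op 2 paint(0,3,K):
YYYKYYYY
YYYYYYYY
YYYYYBYY
YYYYKYYY
YYYYKYYY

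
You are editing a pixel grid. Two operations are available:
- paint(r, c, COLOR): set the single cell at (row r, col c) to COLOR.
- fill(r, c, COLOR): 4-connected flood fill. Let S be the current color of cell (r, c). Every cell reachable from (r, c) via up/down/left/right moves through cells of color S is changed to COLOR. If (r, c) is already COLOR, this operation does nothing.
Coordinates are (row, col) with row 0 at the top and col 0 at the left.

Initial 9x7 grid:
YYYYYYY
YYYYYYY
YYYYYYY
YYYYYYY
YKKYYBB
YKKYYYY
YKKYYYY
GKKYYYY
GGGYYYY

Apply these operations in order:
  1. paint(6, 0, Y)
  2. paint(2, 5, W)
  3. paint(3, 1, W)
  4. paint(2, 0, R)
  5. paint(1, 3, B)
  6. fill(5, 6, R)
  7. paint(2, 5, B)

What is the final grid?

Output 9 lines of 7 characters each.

Answer: RRRRRRR
RRRBRRR
RRRRRBR
YWRRRRR
YKKRRBB
YKKRRRR
YKKRRRR
GKKRRRR
GGGRRRR

Derivation:
After op 1 paint(6,0,Y):
YYYYYYY
YYYYYYY
YYYYYYY
YYYYYYY
YKKYYBB
YKKYYYY
YKKYYYY
GKKYYYY
GGGYYYY
After op 2 paint(2,5,W):
YYYYYYY
YYYYYYY
YYYYYWY
YYYYYYY
YKKYYBB
YKKYYYY
YKKYYYY
GKKYYYY
GGGYYYY
After op 3 paint(3,1,W):
YYYYYYY
YYYYYYY
YYYYYWY
YWYYYYY
YKKYYBB
YKKYYYY
YKKYYYY
GKKYYYY
GGGYYYY
After op 4 paint(2,0,R):
YYYYYYY
YYYYYYY
RYYYYWY
YWYYYYY
YKKYYBB
YKKYYYY
YKKYYYY
GKKYYYY
GGGYYYY
After op 5 paint(1,3,B):
YYYYYYY
YYYBYYY
RYYYYWY
YWYYYYY
YKKYYBB
YKKYYYY
YKKYYYY
GKKYYYY
GGGYYYY
After op 6 fill(5,6,R) [41 cells changed]:
RRRRRRR
RRRBRRR
RRRRRWR
YWRRRRR
YKKRRBB
YKKRRRR
YKKRRRR
GKKRRRR
GGGRRRR
After op 7 paint(2,5,B):
RRRRRRR
RRRBRRR
RRRRRBR
YWRRRRR
YKKRRBB
YKKRRRR
YKKRRRR
GKKRRRR
GGGRRRR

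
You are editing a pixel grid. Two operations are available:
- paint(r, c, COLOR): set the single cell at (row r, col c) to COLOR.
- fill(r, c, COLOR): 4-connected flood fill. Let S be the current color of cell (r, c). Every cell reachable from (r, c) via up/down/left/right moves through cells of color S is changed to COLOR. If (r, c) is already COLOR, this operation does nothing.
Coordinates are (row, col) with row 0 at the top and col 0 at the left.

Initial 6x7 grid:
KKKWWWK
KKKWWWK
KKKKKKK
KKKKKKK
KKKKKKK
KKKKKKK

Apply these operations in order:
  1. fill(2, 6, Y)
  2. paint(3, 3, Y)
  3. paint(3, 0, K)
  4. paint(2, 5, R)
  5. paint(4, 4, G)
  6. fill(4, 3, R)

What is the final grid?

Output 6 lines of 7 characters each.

After op 1 fill(2,6,Y) [36 cells changed]:
YYYWWWY
YYYWWWY
YYYYYYY
YYYYYYY
YYYYYYY
YYYYYYY
After op 2 paint(3,3,Y):
YYYWWWY
YYYWWWY
YYYYYYY
YYYYYYY
YYYYYYY
YYYYYYY
After op 3 paint(3,0,K):
YYYWWWY
YYYWWWY
YYYYYYY
KYYYYYY
YYYYYYY
YYYYYYY
After op 4 paint(2,5,R):
YYYWWWY
YYYWWWY
YYYYYRY
KYYYYYY
YYYYYYY
YYYYYYY
After op 5 paint(4,4,G):
YYYWWWY
YYYWWWY
YYYYYRY
KYYYYYY
YYYYGYY
YYYYYYY
After op 6 fill(4,3,R) [33 cells changed]:
RRRWWWR
RRRWWWR
RRRRRRR
KRRRRRR
RRRRGRR
RRRRRRR

Answer: RRRWWWR
RRRWWWR
RRRRRRR
KRRRRRR
RRRRGRR
RRRRRRR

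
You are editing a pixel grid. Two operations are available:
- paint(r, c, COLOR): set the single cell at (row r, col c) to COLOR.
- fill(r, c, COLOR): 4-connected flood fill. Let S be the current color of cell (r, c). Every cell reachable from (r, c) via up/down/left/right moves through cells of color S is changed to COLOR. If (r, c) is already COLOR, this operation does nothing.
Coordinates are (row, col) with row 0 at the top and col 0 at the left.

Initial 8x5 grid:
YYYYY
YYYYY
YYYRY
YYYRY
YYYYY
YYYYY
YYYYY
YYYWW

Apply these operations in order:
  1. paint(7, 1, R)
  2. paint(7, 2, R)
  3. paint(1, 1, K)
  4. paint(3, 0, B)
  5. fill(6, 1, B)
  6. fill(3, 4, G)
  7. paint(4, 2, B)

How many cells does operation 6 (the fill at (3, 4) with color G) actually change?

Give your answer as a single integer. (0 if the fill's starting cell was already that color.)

After op 1 paint(7,1,R):
YYYYY
YYYYY
YYYRY
YYYRY
YYYYY
YYYYY
YYYYY
YRYWW
After op 2 paint(7,2,R):
YYYYY
YYYYY
YYYRY
YYYRY
YYYYY
YYYYY
YYYYY
YRRWW
After op 3 paint(1,1,K):
YYYYY
YKYYY
YYYRY
YYYRY
YYYYY
YYYYY
YYYYY
YRRWW
After op 4 paint(3,0,B):
YYYYY
YKYYY
YYYRY
BYYRY
YYYYY
YYYYY
YYYYY
YRRWW
After op 5 fill(6,1,B) [32 cells changed]:
BBBBB
BKBBB
BBBRB
BBBRB
BBBBB
BBBBB
BBBBB
BRRWW
After op 6 fill(3,4,G) [33 cells changed]:
GGGGG
GKGGG
GGGRG
GGGRG
GGGGG
GGGGG
GGGGG
GRRWW

Answer: 33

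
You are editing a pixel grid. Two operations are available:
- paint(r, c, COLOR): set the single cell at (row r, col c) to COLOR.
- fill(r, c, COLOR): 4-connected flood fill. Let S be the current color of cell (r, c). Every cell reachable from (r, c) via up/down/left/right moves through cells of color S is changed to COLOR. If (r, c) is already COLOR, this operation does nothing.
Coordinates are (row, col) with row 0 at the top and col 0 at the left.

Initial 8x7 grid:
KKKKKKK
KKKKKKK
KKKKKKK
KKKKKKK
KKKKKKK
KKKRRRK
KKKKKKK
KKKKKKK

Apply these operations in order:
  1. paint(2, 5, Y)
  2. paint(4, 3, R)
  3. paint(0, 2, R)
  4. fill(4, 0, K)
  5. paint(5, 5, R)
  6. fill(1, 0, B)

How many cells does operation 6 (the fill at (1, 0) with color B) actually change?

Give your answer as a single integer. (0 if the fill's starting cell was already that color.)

Answer: 50

Derivation:
After op 1 paint(2,5,Y):
KKKKKKK
KKKKKKK
KKKKKYK
KKKKKKK
KKKKKKK
KKKRRRK
KKKKKKK
KKKKKKK
After op 2 paint(4,3,R):
KKKKKKK
KKKKKKK
KKKKKYK
KKKKKKK
KKKRKKK
KKKRRRK
KKKKKKK
KKKKKKK
After op 3 paint(0,2,R):
KKRKKKK
KKKKKKK
KKKKKYK
KKKKKKK
KKKRKKK
KKKRRRK
KKKKKKK
KKKKKKK
After op 4 fill(4,0,K) [0 cells changed]:
KKRKKKK
KKKKKKK
KKKKKYK
KKKKKKK
KKKRKKK
KKKRRRK
KKKKKKK
KKKKKKK
After op 5 paint(5,5,R):
KKRKKKK
KKKKKKK
KKKKKYK
KKKKKKK
KKKRKKK
KKKRRRK
KKKKKKK
KKKKKKK
After op 6 fill(1,0,B) [50 cells changed]:
BBRBBBB
BBBBBBB
BBBBBYB
BBBBBBB
BBBRBBB
BBBRRRB
BBBBBBB
BBBBBBB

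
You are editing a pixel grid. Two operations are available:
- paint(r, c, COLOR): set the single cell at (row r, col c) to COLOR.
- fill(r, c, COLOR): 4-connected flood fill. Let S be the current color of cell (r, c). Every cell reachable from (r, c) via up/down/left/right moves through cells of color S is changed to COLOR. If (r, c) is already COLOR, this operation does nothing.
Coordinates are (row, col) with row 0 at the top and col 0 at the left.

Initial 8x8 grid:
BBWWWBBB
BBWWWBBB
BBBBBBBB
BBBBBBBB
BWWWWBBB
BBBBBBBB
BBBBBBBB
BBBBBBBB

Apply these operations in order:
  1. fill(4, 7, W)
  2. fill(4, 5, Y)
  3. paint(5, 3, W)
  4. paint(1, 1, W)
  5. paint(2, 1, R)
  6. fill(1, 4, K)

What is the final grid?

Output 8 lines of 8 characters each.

After op 1 fill(4,7,W) [54 cells changed]:
WWWWWWWW
WWWWWWWW
WWWWWWWW
WWWWWWWW
WWWWWWWW
WWWWWWWW
WWWWWWWW
WWWWWWWW
After op 2 fill(4,5,Y) [64 cells changed]:
YYYYYYYY
YYYYYYYY
YYYYYYYY
YYYYYYYY
YYYYYYYY
YYYYYYYY
YYYYYYYY
YYYYYYYY
After op 3 paint(5,3,W):
YYYYYYYY
YYYYYYYY
YYYYYYYY
YYYYYYYY
YYYYYYYY
YYYWYYYY
YYYYYYYY
YYYYYYYY
After op 4 paint(1,1,W):
YYYYYYYY
YWYYYYYY
YYYYYYYY
YYYYYYYY
YYYYYYYY
YYYWYYYY
YYYYYYYY
YYYYYYYY
After op 5 paint(2,1,R):
YYYYYYYY
YWYYYYYY
YRYYYYYY
YYYYYYYY
YYYYYYYY
YYYWYYYY
YYYYYYYY
YYYYYYYY
After op 6 fill(1,4,K) [61 cells changed]:
KKKKKKKK
KWKKKKKK
KRKKKKKK
KKKKKKKK
KKKKKKKK
KKKWKKKK
KKKKKKKK
KKKKKKKK

Answer: KKKKKKKK
KWKKKKKK
KRKKKKKK
KKKKKKKK
KKKKKKKK
KKKWKKKK
KKKKKKKK
KKKKKKKK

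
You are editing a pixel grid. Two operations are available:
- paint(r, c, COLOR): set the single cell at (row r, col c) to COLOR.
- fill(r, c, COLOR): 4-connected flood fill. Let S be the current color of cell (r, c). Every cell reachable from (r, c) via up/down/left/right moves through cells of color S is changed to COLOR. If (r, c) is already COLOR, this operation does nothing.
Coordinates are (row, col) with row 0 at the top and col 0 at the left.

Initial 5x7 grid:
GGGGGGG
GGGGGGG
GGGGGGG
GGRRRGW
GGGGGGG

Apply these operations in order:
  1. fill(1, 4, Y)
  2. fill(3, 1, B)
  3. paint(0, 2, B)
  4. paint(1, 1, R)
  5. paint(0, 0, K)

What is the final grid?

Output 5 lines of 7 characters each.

Answer: KBBBBBB
BRBBBBB
BBBBBBB
BBRRRBW
BBBBBBB

Derivation:
After op 1 fill(1,4,Y) [31 cells changed]:
YYYYYYY
YYYYYYY
YYYYYYY
YYRRRYW
YYYYYYY
After op 2 fill(3,1,B) [31 cells changed]:
BBBBBBB
BBBBBBB
BBBBBBB
BBRRRBW
BBBBBBB
After op 3 paint(0,2,B):
BBBBBBB
BBBBBBB
BBBBBBB
BBRRRBW
BBBBBBB
After op 4 paint(1,1,R):
BBBBBBB
BRBBBBB
BBBBBBB
BBRRRBW
BBBBBBB
After op 5 paint(0,0,K):
KBBBBBB
BRBBBBB
BBBBBBB
BBRRRBW
BBBBBBB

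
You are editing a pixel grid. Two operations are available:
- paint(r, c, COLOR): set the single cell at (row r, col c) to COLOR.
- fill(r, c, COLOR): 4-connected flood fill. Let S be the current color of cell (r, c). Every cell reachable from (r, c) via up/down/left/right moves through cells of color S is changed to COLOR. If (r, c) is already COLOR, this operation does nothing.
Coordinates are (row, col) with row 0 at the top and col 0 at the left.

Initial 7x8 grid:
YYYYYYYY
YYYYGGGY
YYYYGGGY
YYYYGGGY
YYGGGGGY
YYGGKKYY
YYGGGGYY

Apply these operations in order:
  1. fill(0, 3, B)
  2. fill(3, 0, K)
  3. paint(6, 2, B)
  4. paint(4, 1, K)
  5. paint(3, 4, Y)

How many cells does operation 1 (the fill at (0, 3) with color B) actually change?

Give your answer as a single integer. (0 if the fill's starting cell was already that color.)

Answer: 34

Derivation:
After op 1 fill(0,3,B) [34 cells changed]:
BBBBBBBB
BBBBGGGB
BBBBGGGB
BBBBGGGB
BBGGGGGB
BBGGKKBB
BBGGGGBB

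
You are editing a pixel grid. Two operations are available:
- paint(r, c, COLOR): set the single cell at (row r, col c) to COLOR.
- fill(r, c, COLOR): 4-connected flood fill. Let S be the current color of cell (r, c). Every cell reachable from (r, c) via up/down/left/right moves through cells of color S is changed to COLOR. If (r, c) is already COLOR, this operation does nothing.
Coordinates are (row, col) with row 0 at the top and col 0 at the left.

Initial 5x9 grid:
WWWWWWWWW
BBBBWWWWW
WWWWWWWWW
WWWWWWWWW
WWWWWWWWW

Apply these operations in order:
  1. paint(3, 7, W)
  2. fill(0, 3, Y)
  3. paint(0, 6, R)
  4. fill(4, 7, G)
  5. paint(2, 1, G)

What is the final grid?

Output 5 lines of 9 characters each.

Answer: GGGGGGRGG
BBBBGGGGG
GGGGGGGGG
GGGGGGGGG
GGGGGGGGG

Derivation:
After op 1 paint(3,7,W):
WWWWWWWWW
BBBBWWWWW
WWWWWWWWW
WWWWWWWWW
WWWWWWWWW
After op 2 fill(0,3,Y) [41 cells changed]:
YYYYYYYYY
BBBBYYYYY
YYYYYYYYY
YYYYYYYYY
YYYYYYYYY
After op 3 paint(0,6,R):
YYYYYYRYY
BBBBYYYYY
YYYYYYYYY
YYYYYYYYY
YYYYYYYYY
After op 4 fill(4,7,G) [40 cells changed]:
GGGGGGRGG
BBBBGGGGG
GGGGGGGGG
GGGGGGGGG
GGGGGGGGG
After op 5 paint(2,1,G):
GGGGGGRGG
BBBBGGGGG
GGGGGGGGG
GGGGGGGGG
GGGGGGGGG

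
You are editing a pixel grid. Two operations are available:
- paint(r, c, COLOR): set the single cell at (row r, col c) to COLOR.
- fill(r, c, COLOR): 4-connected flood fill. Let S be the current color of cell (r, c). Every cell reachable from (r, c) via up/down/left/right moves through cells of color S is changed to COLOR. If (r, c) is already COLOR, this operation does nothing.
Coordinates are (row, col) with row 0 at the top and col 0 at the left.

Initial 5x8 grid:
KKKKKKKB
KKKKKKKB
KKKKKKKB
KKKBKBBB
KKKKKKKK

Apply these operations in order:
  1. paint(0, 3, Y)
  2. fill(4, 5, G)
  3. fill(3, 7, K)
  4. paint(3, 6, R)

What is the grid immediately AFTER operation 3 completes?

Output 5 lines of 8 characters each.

Answer: GGGYGGGK
GGGGGGGK
GGGGGGGK
GGGBGKKK
GGGGGGGG

Derivation:
After op 1 paint(0,3,Y):
KKKYKKKB
KKKKKKKB
KKKKKKKB
KKKBKBBB
KKKKKKKK
After op 2 fill(4,5,G) [32 cells changed]:
GGGYGGGB
GGGGGGGB
GGGGGGGB
GGGBGBBB
GGGGGGGG
After op 3 fill(3,7,K) [6 cells changed]:
GGGYGGGK
GGGGGGGK
GGGGGGGK
GGGBGKKK
GGGGGGGG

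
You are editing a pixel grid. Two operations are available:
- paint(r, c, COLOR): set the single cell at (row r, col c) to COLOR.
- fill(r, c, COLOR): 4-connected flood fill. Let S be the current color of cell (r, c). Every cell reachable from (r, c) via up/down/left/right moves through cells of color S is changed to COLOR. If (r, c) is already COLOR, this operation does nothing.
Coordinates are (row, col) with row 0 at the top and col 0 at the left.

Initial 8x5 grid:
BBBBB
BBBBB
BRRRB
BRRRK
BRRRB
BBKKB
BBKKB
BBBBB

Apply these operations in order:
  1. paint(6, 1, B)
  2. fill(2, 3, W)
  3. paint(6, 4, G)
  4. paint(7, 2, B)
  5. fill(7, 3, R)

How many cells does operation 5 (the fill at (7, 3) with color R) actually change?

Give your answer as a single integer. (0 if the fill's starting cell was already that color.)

Answer: 23

Derivation:
After op 1 paint(6,1,B):
BBBBB
BBBBB
BRRRB
BRRRK
BRRRB
BBKKB
BBKKB
BBBBB
After op 2 fill(2,3,W) [9 cells changed]:
BBBBB
BBBBB
BWWWB
BWWWK
BWWWB
BBKKB
BBKKB
BBBBB
After op 3 paint(6,4,G):
BBBBB
BBBBB
BWWWB
BWWWK
BWWWB
BBKKB
BBKKG
BBBBB
After op 4 paint(7,2,B):
BBBBB
BBBBB
BWWWB
BWWWK
BWWWB
BBKKB
BBKKG
BBBBB
After op 5 fill(7,3,R) [23 cells changed]:
RRRRR
RRRRR
RWWWR
RWWWK
RWWWB
RRKKB
RRKKG
RRRRR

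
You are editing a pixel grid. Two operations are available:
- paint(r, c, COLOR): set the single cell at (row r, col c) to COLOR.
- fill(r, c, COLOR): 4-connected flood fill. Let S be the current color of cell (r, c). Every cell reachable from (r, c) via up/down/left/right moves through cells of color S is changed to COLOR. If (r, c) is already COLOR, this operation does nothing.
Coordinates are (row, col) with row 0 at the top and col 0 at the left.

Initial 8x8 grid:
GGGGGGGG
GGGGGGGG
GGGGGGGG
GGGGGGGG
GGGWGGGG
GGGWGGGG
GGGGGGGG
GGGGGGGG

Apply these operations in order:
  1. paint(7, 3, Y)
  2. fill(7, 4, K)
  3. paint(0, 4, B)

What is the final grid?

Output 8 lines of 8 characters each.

Answer: KKKKBKKK
KKKKKKKK
KKKKKKKK
KKKKKKKK
KKKWKKKK
KKKWKKKK
KKKKKKKK
KKKYKKKK

Derivation:
After op 1 paint(7,3,Y):
GGGGGGGG
GGGGGGGG
GGGGGGGG
GGGGGGGG
GGGWGGGG
GGGWGGGG
GGGGGGGG
GGGYGGGG
After op 2 fill(7,4,K) [61 cells changed]:
KKKKKKKK
KKKKKKKK
KKKKKKKK
KKKKKKKK
KKKWKKKK
KKKWKKKK
KKKKKKKK
KKKYKKKK
After op 3 paint(0,4,B):
KKKKBKKK
KKKKKKKK
KKKKKKKK
KKKKKKKK
KKKWKKKK
KKKWKKKK
KKKKKKKK
KKKYKKKK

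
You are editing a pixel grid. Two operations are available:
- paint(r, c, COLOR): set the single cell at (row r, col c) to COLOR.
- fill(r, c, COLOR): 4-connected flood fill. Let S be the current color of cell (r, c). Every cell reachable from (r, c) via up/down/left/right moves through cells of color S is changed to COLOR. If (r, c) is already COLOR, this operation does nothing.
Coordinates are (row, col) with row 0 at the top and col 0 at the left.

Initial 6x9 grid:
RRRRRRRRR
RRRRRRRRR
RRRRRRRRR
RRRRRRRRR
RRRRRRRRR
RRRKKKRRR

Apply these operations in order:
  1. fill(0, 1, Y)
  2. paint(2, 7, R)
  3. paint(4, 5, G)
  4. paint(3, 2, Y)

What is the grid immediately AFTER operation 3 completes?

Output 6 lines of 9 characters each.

Answer: YYYYYYYYY
YYYYYYYYY
YYYYYYYRY
YYYYYYYYY
YYYYYGYYY
YYYKKKYYY

Derivation:
After op 1 fill(0,1,Y) [51 cells changed]:
YYYYYYYYY
YYYYYYYYY
YYYYYYYYY
YYYYYYYYY
YYYYYYYYY
YYYKKKYYY
After op 2 paint(2,7,R):
YYYYYYYYY
YYYYYYYYY
YYYYYYYRY
YYYYYYYYY
YYYYYYYYY
YYYKKKYYY
After op 3 paint(4,5,G):
YYYYYYYYY
YYYYYYYYY
YYYYYYYRY
YYYYYYYYY
YYYYYGYYY
YYYKKKYYY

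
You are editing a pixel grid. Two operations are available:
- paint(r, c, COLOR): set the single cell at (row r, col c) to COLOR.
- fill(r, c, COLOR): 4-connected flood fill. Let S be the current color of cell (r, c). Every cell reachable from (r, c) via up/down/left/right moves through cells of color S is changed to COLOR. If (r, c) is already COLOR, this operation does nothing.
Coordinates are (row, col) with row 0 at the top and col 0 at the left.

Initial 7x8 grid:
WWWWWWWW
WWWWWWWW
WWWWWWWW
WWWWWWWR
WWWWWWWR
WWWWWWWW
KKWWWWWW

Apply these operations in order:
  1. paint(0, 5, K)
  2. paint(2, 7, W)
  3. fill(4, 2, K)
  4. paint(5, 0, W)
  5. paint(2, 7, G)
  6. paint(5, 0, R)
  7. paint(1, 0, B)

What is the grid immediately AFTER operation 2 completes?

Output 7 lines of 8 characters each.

Answer: WWWWWKWW
WWWWWWWW
WWWWWWWW
WWWWWWWR
WWWWWWWR
WWWWWWWW
KKWWWWWW

Derivation:
After op 1 paint(0,5,K):
WWWWWKWW
WWWWWWWW
WWWWWWWW
WWWWWWWR
WWWWWWWR
WWWWWWWW
KKWWWWWW
After op 2 paint(2,7,W):
WWWWWKWW
WWWWWWWW
WWWWWWWW
WWWWWWWR
WWWWWWWR
WWWWWWWW
KKWWWWWW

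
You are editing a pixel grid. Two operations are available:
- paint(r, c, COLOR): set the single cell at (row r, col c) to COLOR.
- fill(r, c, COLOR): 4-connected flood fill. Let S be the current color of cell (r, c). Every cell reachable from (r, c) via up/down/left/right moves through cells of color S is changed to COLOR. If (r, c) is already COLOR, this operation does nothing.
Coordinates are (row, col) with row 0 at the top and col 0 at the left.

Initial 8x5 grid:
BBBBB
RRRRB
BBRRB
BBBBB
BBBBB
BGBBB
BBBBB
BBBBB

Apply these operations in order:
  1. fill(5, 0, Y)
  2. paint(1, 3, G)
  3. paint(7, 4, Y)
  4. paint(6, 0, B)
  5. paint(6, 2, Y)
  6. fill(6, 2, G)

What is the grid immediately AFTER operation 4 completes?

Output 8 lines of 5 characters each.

Answer: YYYYY
RRRGY
YYRRY
YYYYY
YYYYY
YGYYY
BYYYY
YYYYY

Derivation:
After op 1 fill(5,0,Y) [33 cells changed]:
YYYYY
RRRRY
YYRRY
YYYYY
YYYYY
YGYYY
YYYYY
YYYYY
After op 2 paint(1,3,G):
YYYYY
RRRGY
YYRRY
YYYYY
YYYYY
YGYYY
YYYYY
YYYYY
After op 3 paint(7,4,Y):
YYYYY
RRRGY
YYRRY
YYYYY
YYYYY
YGYYY
YYYYY
YYYYY
After op 4 paint(6,0,B):
YYYYY
RRRGY
YYRRY
YYYYY
YYYYY
YGYYY
BYYYY
YYYYY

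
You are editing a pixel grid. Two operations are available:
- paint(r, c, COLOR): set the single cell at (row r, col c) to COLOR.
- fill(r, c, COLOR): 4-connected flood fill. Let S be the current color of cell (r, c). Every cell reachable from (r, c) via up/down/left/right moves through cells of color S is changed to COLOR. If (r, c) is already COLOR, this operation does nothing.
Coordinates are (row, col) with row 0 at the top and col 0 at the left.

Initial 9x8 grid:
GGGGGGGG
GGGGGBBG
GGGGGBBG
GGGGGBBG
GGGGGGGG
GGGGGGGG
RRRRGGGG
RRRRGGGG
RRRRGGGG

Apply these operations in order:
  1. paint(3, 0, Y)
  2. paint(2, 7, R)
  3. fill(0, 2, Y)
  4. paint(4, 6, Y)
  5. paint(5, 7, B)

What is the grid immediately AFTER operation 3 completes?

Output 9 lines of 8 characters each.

After op 1 paint(3,0,Y):
GGGGGGGG
GGGGGBBG
GGGGGBBG
YGGGGBBG
GGGGGGGG
GGGGGGGG
RRRRGGGG
RRRRGGGG
RRRRGGGG
After op 2 paint(2,7,R):
GGGGGGGG
GGGGGBBG
GGGGGBBR
YGGGGBBG
GGGGGGGG
GGGGGGGG
RRRRGGGG
RRRRGGGG
RRRRGGGG
After op 3 fill(0,2,Y) [52 cells changed]:
YYYYYYYY
YYYYYBBY
YYYYYBBR
YYYYYBBY
YYYYYYYY
YYYYYYYY
RRRRYYYY
RRRRYYYY
RRRRYYYY

Answer: YYYYYYYY
YYYYYBBY
YYYYYBBR
YYYYYBBY
YYYYYYYY
YYYYYYYY
RRRRYYYY
RRRRYYYY
RRRRYYYY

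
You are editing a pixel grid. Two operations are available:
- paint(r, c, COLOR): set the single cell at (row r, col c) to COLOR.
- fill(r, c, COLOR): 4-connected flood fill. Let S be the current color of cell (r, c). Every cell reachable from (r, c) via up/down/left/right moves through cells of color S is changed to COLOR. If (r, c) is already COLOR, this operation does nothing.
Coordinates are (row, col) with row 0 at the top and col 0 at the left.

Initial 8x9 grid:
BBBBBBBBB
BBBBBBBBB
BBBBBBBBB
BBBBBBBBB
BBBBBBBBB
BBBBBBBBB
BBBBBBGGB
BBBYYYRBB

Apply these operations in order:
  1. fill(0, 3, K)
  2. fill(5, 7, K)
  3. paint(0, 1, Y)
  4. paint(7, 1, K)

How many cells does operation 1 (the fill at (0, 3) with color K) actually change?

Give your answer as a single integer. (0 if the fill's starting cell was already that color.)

After op 1 fill(0,3,K) [66 cells changed]:
KKKKKKKKK
KKKKKKKKK
KKKKKKKKK
KKKKKKKKK
KKKKKKKKK
KKKKKKKKK
KKKKKKGGK
KKKYYYRKK

Answer: 66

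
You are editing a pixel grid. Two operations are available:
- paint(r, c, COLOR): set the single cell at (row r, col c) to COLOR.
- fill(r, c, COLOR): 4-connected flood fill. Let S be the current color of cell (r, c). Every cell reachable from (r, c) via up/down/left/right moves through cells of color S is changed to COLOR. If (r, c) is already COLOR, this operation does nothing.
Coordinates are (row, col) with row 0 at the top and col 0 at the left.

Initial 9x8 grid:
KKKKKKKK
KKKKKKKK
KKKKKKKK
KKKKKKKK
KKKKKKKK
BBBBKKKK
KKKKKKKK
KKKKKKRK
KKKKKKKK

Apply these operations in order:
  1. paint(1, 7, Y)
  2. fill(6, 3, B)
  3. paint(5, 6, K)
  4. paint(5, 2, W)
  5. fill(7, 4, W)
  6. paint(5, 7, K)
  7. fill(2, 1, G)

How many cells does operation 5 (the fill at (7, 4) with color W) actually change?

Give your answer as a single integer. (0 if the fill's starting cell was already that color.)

Answer: 68

Derivation:
After op 1 paint(1,7,Y):
KKKKKKKK
KKKKKKKY
KKKKKKKK
KKKKKKKK
KKKKKKKK
BBBBKKKK
KKKKKKKK
KKKKKKRK
KKKKKKKK
After op 2 fill(6,3,B) [66 cells changed]:
BBBBBBBB
BBBBBBBY
BBBBBBBB
BBBBBBBB
BBBBBBBB
BBBBBBBB
BBBBBBBB
BBBBBBRB
BBBBBBBB
After op 3 paint(5,6,K):
BBBBBBBB
BBBBBBBY
BBBBBBBB
BBBBBBBB
BBBBBBBB
BBBBBBKB
BBBBBBBB
BBBBBBRB
BBBBBBBB
After op 4 paint(5,2,W):
BBBBBBBB
BBBBBBBY
BBBBBBBB
BBBBBBBB
BBBBBBBB
BBWBBBKB
BBBBBBBB
BBBBBBRB
BBBBBBBB
After op 5 fill(7,4,W) [68 cells changed]:
WWWWWWWW
WWWWWWWY
WWWWWWWW
WWWWWWWW
WWWWWWWW
WWWWWWKW
WWWWWWWW
WWWWWWRW
WWWWWWWW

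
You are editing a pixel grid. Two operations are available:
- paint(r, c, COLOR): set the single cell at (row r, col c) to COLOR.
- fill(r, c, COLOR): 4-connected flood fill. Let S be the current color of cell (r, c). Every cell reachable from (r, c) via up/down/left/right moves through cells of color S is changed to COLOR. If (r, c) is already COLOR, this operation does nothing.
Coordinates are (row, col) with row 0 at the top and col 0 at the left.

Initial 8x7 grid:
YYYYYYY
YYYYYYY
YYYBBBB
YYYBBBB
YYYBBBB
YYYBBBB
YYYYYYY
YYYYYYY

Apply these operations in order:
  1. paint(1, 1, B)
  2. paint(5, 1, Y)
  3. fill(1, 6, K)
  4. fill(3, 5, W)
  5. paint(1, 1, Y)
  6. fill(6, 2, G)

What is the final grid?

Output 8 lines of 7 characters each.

After op 1 paint(1,1,B):
YYYYYYY
YBYYYYY
YYYBBBB
YYYBBBB
YYYBBBB
YYYBBBB
YYYYYYY
YYYYYYY
After op 2 paint(5,1,Y):
YYYYYYY
YBYYYYY
YYYBBBB
YYYBBBB
YYYBBBB
YYYBBBB
YYYYYYY
YYYYYYY
After op 3 fill(1,6,K) [39 cells changed]:
KKKKKKK
KBKKKKK
KKKBBBB
KKKBBBB
KKKBBBB
KKKBBBB
KKKKKKK
KKKKKKK
After op 4 fill(3,5,W) [16 cells changed]:
KKKKKKK
KBKKKKK
KKKWWWW
KKKWWWW
KKKWWWW
KKKWWWW
KKKKKKK
KKKKKKK
After op 5 paint(1,1,Y):
KKKKKKK
KYKKKKK
KKKWWWW
KKKWWWW
KKKWWWW
KKKWWWW
KKKKKKK
KKKKKKK
After op 6 fill(6,2,G) [39 cells changed]:
GGGGGGG
GYGGGGG
GGGWWWW
GGGWWWW
GGGWWWW
GGGWWWW
GGGGGGG
GGGGGGG

Answer: GGGGGGG
GYGGGGG
GGGWWWW
GGGWWWW
GGGWWWW
GGGWWWW
GGGGGGG
GGGGGGG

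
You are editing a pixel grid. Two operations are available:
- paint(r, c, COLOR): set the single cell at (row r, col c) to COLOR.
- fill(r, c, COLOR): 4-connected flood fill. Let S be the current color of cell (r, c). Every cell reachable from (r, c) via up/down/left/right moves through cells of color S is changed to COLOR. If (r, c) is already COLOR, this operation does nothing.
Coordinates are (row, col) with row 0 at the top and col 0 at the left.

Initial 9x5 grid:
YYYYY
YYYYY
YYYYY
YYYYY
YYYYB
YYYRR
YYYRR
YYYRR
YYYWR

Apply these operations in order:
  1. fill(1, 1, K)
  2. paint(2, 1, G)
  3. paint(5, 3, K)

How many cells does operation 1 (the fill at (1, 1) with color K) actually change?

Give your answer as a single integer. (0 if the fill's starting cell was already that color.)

After op 1 fill(1,1,K) [36 cells changed]:
KKKKK
KKKKK
KKKKK
KKKKK
KKKKB
KKKRR
KKKRR
KKKRR
KKKWR

Answer: 36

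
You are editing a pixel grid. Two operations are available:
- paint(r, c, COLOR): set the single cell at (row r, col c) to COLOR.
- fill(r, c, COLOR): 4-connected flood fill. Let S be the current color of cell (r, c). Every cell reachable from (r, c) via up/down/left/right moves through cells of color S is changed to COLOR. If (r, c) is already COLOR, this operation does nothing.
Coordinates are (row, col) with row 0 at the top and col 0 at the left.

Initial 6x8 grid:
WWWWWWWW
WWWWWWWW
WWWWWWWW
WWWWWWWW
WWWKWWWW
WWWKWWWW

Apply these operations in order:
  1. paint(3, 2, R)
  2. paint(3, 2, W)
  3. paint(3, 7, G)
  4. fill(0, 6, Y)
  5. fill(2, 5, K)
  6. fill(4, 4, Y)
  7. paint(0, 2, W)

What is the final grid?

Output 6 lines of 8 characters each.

After op 1 paint(3,2,R):
WWWWWWWW
WWWWWWWW
WWWWWWWW
WWRWWWWW
WWWKWWWW
WWWKWWWW
After op 2 paint(3,2,W):
WWWWWWWW
WWWWWWWW
WWWWWWWW
WWWWWWWW
WWWKWWWW
WWWKWWWW
After op 3 paint(3,7,G):
WWWWWWWW
WWWWWWWW
WWWWWWWW
WWWWWWWG
WWWKWWWW
WWWKWWWW
After op 4 fill(0,6,Y) [45 cells changed]:
YYYYYYYY
YYYYYYYY
YYYYYYYY
YYYYYYYG
YYYKYYYY
YYYKYYYY
After op 5 fill(2,5,K) [45 cells changed]:
KKKKKKKK
KKKKKKKK
KKKKKKKK
KKKKKKKG
KKKKKKKK
KKKKKKKK
After op 6 fill(4,4,Y) [47 cells changed]:
YYYYYYYY
YYYYYYYY
YYYYYYYY
YYYYYYYG
YYYYYYYY
YYYYYYYY
After op 7 paint(0,2,W):
YYWYYYYY
YYYYYYYY
YYYYYYYY
YYYYYYYG
YYYYYYYY
YYYYYYYY

Answer: YYWYYYYY
YYYYYYYY
YYYYYYYY
YYYYYYYG
YYYYYYYY
YYYYYYYY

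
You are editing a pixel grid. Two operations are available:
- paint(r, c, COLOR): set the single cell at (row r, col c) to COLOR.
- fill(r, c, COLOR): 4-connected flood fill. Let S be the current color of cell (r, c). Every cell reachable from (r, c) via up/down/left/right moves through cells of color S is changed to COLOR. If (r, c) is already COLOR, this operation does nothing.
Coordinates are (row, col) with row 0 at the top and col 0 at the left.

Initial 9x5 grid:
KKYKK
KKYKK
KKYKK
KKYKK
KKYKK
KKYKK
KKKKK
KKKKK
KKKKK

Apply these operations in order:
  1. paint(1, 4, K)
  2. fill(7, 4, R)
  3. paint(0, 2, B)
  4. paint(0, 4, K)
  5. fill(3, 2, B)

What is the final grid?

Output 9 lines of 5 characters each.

After op 1 paint(1,4,K):
KKYKK
KKYKK
KKYKK
KKYKK
KKYKK
KKYKK
KKKKK
KKKKK
KKKKK
After op 2 fill(7,4,R) [39 cells changed]:
RRYRR
RRYRR
RRYRR
RRYRR
RRYRR
RRYRR
RRRRR
RRRRR
RRRRR
After op 3 paint(0,2,B):
RRBRR
RRYRR
RRYRR
RRYRR
RRYRR
RRYRR
RRRRR
RRRRR
RRRRR
After op 4 paint(0,4,K):
RRBRK
RRYRR
RRYRR
RRYRR
RRYRR
RRYRR
RRRRR
RRRRR
RRRRR
After op 5 fill(3,2,B) [5 cells changed]:
RRBRK
RRBRR
RRBRR
RRBRR
RRBRR
RRBRR
RRRRR
RRRRR
RRRRR

Answer: RRBRK
RRBRR
RRBRR
RRBRR
RRBRR
RRBRR
RRRRR
RRRRR
RRRRR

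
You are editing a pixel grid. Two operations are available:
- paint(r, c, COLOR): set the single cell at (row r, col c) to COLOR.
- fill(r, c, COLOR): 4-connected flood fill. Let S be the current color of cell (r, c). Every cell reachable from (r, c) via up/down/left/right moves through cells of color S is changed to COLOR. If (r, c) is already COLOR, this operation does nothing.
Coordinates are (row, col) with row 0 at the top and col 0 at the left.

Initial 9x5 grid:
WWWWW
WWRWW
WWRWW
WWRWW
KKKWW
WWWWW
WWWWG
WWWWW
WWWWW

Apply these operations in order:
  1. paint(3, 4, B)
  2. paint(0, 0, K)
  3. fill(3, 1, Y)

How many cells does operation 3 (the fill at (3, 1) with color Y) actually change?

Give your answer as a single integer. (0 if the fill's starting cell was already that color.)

Answer: 36

Derivation:
After op 1 paint(3,4,B):
WWWWW
WWRWW
WWRWW
WWRWB
KKKWW
WWWWW
WWWWG
WWWWW
WWWWW
After op 2 paint(0,0,K):
KWWWW
WWRWW
WWRWW
WWRWB
KKKWW
WWWWW
WWWWG
WWWWW
WWWWW
After op 3 fill(3,1,Y) [36 cells changed]:
KYYYY
YYRYY
YYRYY
YYRYB
KKKYY
YYYYY
YYYYG
YYYYY
YYYYY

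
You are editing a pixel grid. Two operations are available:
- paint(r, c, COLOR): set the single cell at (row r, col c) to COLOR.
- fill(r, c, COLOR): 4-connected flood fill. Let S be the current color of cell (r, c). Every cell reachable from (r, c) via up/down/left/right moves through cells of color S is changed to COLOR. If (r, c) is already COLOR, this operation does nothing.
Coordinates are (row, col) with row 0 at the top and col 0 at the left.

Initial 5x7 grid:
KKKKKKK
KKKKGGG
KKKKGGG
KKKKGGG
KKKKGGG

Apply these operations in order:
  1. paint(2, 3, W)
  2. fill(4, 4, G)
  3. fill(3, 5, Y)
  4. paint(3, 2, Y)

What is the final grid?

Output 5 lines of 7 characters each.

After op 1 paint(2,3,W):
KKKKKKK
KKKKGGG
KKKWGGG
KKKKGGG
KKKKGGG
After op 2 fill(4,4,G) [0 cells changed]:
KKKKKKK
KKKKGGG
KKKWGGG
KKKKGGG
KKKKGGG
After op 3 fill(3,5,Y) [12 cells changed]:
KKKKKKK
KKKKYYY
KKKWYYY
KKKKYYY
KKKKYYY
After op 4 paint(3,2,Y):
KKKKKKK
KKKKYYY
KKKWYYY
KKYKYYY
KKKKYYY

Answer: KKKKKKK
KKKKYYY
KKKWYYY
KKYKYYY
KKKKYYY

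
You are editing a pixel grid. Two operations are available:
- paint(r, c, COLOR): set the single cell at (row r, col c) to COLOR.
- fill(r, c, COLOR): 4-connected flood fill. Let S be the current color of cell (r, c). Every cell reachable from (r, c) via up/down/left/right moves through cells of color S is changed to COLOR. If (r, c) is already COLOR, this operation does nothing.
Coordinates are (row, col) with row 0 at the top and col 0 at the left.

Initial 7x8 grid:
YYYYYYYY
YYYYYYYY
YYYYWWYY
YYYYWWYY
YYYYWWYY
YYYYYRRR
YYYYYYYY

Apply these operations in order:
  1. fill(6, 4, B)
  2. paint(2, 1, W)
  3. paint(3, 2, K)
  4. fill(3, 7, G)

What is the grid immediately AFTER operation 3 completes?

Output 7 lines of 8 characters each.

Answer: BBBBBBBB
BBBBBBBB
BWBBWWBB
BBKBWWBB
BBBBWWBB
BBBBBRRR
BBBBBBBB

Derivation:
After op 1 fill(6,4,B) [47 cells changed]:
BBBBBBBB
BBBBBBBB
BBBBWWBB
BBBBWWBB
BBBBWWBB
BBBBBRRR
BBBBBBBB
After op 2 paint(2,1,W):
BBBBBBBB
BBBBBBBB
BWBBWWBB
BBBBWWBB
BBBBWWBB
BBBBBRRR
BBBBBBBB
After op 3 paint(3,2,K):
BBBBBBBB
BBBBBBBB
BWBBWWBB
BBKBWWBB
BBBBWWBB
BBBBBRRR
BBBBBBBB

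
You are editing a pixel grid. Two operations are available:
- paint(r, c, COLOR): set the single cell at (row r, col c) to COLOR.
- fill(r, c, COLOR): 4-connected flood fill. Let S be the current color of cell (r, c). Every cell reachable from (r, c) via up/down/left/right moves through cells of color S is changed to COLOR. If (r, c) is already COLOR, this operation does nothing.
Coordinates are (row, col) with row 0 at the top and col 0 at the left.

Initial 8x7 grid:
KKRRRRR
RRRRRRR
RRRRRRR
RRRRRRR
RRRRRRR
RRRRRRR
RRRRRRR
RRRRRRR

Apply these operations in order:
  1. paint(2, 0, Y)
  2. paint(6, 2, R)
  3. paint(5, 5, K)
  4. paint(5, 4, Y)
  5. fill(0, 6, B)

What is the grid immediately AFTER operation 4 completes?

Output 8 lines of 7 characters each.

Answer: KKRRRRR
RRRRRRR
YRRRRRR
RRRRRRR
RRRRRRR
RRRRYKR
RRRRRRR
RRRRRRR

Derivation:
After op 1 paint(2,0,Y):
KKRRRRR
RRRRRRR
YRRRRRR
RRRRRRR
RRRRRRR
RRRRRRR
RRRRRRR
RRRRRRR
After op 2 paint(6,2,R):
KKRRRRR
RRRRRRR
YRRRRRR
RRRRRRR
RRRRRRR
RRRRRRR
RRRRRRR
RRRRRRR
After op 3 paint(5,5,K):
KKRRRRR
RRRRRRR
YRRRRRR
RRRRRRR
RRRRRRR
RRRRRKR
RRRRRRR
RRRRRRR
After op 4 paint(5,4,Y):
KKRRRRR
RRRRRRR
YRRRRRR
RRRRRRR
RRRRRRR
RRRRYKR
RRRRRRR
RRRRRRR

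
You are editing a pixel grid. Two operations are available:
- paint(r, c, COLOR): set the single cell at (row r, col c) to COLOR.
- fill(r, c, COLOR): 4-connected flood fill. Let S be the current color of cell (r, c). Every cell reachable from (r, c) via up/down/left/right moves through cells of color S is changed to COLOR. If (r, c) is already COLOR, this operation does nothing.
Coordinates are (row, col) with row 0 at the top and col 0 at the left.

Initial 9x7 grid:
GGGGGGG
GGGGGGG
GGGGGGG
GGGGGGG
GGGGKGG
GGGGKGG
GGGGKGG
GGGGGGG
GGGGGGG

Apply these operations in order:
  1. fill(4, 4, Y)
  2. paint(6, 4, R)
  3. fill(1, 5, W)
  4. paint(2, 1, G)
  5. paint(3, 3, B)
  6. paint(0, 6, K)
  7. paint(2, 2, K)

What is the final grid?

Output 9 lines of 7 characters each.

Answer: WWWWWWK
WWWWWWW
WGKWWWW
WWWBWWW
WWWWYWW
WWWWYWW
WWWWRWW
WWWWWWW
WWWWWWW

Derivation:
After op 1 fill(4,4,Y) [3 cells changed]:
GGGGGGG
GGGGGGG
GGGGGGG
GGGGGGG
GGGGYGG
GGGGYGG
GGGGYGG
GGGGGGG
GGGGGGG
After op 2 paint(6,4,R):
GGGGGGG
GGGGGGG
GGGGGGG
GGGGGGG
GGGGYGG
GGGGYGG
GGGGRGG
GGGGGGG
GGGGGGG
After op 3 fill(1,5,W) [60 cells changed]:
WWWWWWW
WWWWWWW
WWWWWWW
WWWWWWW
WWWWYWW
WWWWYWW
WWWWRWW
WWWWWWW
WWWWWWW
After op 4 paint(2,1,G):
WWWWWWW
WWWWWWW
WGWWWWW
WWWWWWW
WWWWYWW
WWWWYWW
WWWWRWW
WWWWWWW
WWWWWWW
After op 5 paint(3,3,B):
WWWWWWW
WWWWWWW
WGWWWWW
WWWBWWW
WWWWYWW
WWWWYWW
WWWWRWW
WWWWWWW
WWWWWWW
After op 6 paint(0,6,K):
WWWWWWK
WWWWWWW
WGWWWWW
WWWBWWW
WWWWYWW
WWWWYWW
WWWWRWW
WWWWWWW
WWWWWWW
After op 7 paint(2,2,K):
WWWWWWK
WWWWWWW
WGKWWWW
WWWBWWW
WWWWYWW
WWWWYWW
WWWWRWW
WWWWWWW
WWWWWWW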